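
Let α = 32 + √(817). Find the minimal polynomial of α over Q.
m_α(x) = x^2 - 64x + 207

From α - 32 = √(817), squaring gives (α - 32)^2 = 817, i.e. α^2 - 64α + 1024 = 817, so α^2 - 64α + 207 = 0. The discriminant of x^2 - 64x + 207 is (-64)^2 - 4·(207) = 4096 - 828 = 3268, and 4·(817) is not a perfect square in Q since 817 is squarefree and ≠ 1. Hence x^2 - 64x + 207 is irreducible over Q and is the minimal polynomial of α.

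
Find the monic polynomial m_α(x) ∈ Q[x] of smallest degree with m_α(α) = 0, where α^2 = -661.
m_α(x) = x^2 + 661

α satisfies α^2 + 661 = 0, so x^2 + 661 annihilates α. Since d = -661 is squarefree and ≠ 1, it is not a perfect square in Q, so x^2 + 661 has no rational root and is therefore irreducible over Q (a degree-2 polynomial over a field is irreducible iff it has no root). Hence m_α(x) = x^2 + 661.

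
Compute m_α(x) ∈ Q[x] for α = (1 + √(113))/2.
m_α(x) = x^2 - x - 28

From 2α - 1 = √(113), squaring gives (2α - 1)^2 = 113, i.e. 4α^2 - 4α + 1 = 113, so α^2 - α + (1 - 113)/4 = 0. Since 113 ≡ 1 (mod 4), (1 - 113)/4 = -28 ∈ Z. The polynomial x^2 - x - 28 has discriminant 1 - 4·(-28) = 113, which is not a perfect square in Q (d = 113 is squarefree and ≠ 1), so x^2 - x - 28 is irreducible over Q. It is the minimal polynomial of α.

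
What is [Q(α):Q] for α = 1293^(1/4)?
[Q(α):Q] = 4

α is a root of x^4 - 1293. By Eisenstein's criterion at the prime p = 3 (which divides the constant term 1293 but p^2 = 9 does not, since 1293 is squarefree), x^4 - 1293 is irreducible over Q. Hence [Q(α):Q] = 4.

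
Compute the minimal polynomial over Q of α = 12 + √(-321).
m_α(x) = x^2 - 24x + 465

From α - 12 = √(-321), squaring gives (α - 12)^2 = -321, i.e. α^2 - 24α + 144 = -321, so α^2 - 24α + 465 = 0. The discriminant of x^2 - 24x + 465 is (-24)^2 - 4·(465) = 576 - 1860 = -1284, and 4·(-321) is not a perfect square in Q since -321 is squarefree and ≠ 1. Hence x^2 - 24x + 465 is irreducible over Q and is the minimal polynomial of α.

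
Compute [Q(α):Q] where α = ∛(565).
[Q(α):Q] = 3

The minimal polynomial of α is x^3 - 565, irreducible over Q since 565 is not a perfect cube (so x^3 - 565 has no rational root). Hence [Q(α):Q] = deg(m_α) = 3.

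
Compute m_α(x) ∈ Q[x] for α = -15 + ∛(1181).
m_α(x) = x^3 + 45x^2 + 675x + 2194

Set β = α + 15 = ∛(1181), so β^3 = 1181. Then (α + 15)^3 - 1181 = 0, i.e. α is a root of g(x) = (x + 15)^3 - 1181 = x^3 + 45x^2 + 675x + 2194. Since g(x) = h(x + 15) where h(x) = x^3 - 1181, and h is irreducible over Q (because 1181 is not a perfect cube, so h has no rational root, and a monic cubic with no rational root is irreducible), g is also irreducible (irreducibility is preserved under the substitution x → x + 15). Hence m_α(x) = x^3 + 45x^2 + 675x + 2194.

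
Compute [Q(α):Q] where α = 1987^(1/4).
[Q(α):Q] = 4

α is a root of x^4 - 1987. By Eisenstein's criterion at the prime p = 1987 (which divides the constant term 1987 but p^2 = 3948169 does not, since 1987 is squarefree), x^4 - 1987 is irreducible over Q. Hence [Q(α):Q] = 4.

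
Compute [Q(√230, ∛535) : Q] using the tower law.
[Q(√230, ∛535) : Q] = 6

Let L = Q(√230, ∛535). Since Q(√230) ⊂ L and [Q(√230):Q] = 2, the tower law gives 2 | [L:Q]. Likewise Q(∛535) ⊂ L with [Q(∛535):Q] = 3 (because 535 is not a perfect cube), so 3 | [L:Q]. As gcd(2,3) = 1, [L:Q] is divisible by 6. Conversely L is generated over Q by √230 and ∛535, so [L:Q] ≤ 2·3 = 6. Therefore [Q(√230, ∛535) : Q] = 6.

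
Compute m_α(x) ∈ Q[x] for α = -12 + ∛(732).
m_α(x) = x^3 + 36x^2 + 432x + 996

Set β = α + 12 = ∛(732), so β^3 = 732. Then (α + 12)^3 - 732 = 0, i.e. α is a root of g(x) = (x + 12)^3 - 732 = x^3 + 36x^2 + 432x + 996. Since g(x) = h(x + 12) where h(x) = x^3 - 732, and h is irreducible over Q (because 732 is not a perfect cube, so h has no rational root, and a monic cubic with no rational root is irreducible), g is also irreducible (irreducibility is preserved under the substitution x → x + 12). Hence m_α(x) = x^3 + 36x^2 + 432x + 996.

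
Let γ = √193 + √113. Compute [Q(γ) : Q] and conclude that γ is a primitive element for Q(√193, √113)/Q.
[Q(γ) : Q] = 4 (equivalently, Q(γ) = Q(√193, √113))

Obviously Q(γ) ⊆ Q(√193, √113), and [Q(√193, √113):Q] = 4 (since 193, 113 are distinct squarefree integers > 1 with 21809 not a perfect square). To show equality we compute the minimal polynomial of γ. From γ = √193 + √113: γ^2 = 193 + 2√(21809) + 113 = 306 + 2√(21809), so γ^2 - 306 = 2√(21809); squaring, (γ^2 - 306)^2 = 4·21809, i.e. γ^4 - 612γ^2 + 93636 - 87236 = 0, i.e. γ^4 - 612γ^2 + 6400 = 0. So γ is a root of x^4 - 612x^2 + 6400. This polynomial is irreducible over Q: it has no rational root (each ±√193 ± √113 is irrational), and any factorization into two quadratics over Q would force √(21809) ∈ Q (pairing opposite roots) or √193, √113 ∈ Q (other pairings), all impossible. Hence [Q(γ):Q] = 4 = [Q(√193, √113):Q], so Q(γ) = Q(√193, √113).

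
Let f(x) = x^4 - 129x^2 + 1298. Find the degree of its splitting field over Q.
[K : Q] = 4

Solving the quadratic in x^2: x^2 = (129 ± √(129^2 - 4·1298))/2 = (129 ± √11449)/2 = (129 ± 107)/2, giving x^2 = 11 or x^2 = 118. So f(x) = (x^2 - 11)(x^2 - 118) and the roots of f are ±√11, ±√118. Hence the splitting field is K = Q(√11, √118). Since 11 and 118 are distinct squarefree integers > 1, their product 1298 is not a perfect square, so √118 ∉ Q(√11). By the tower law [K:Q] = [Q(√11,√118):Q(√11)] · [Q(√11):Q] = 2 · 2 = 4.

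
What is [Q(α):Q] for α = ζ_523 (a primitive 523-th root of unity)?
[Q(α):Q] = 522

The minimal polynomial of ζ_523 over Q is the 523-th cyclotomic polynomial Φ_523(x), which is irreducible over Q and has degree φ(523) = 522. Hence [Q(α):Q] = φ(523) = 522.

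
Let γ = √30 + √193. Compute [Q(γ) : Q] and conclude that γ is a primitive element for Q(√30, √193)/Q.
[Q(γ) : Q] = 4 (equivalently, Q(γ) = Q(√30, √193))

Obviously Q(γ) ⊆ Q(√30, √193), and [Q(√30, √193):Q] = 4 (since 30, 193 are distinct squarefree integers > 1 with 5790 not a perfect square). To show equality we compute the minimal polynomial of γ. From γ = √30 + √193: γ^2 = 30 + 2√(5790) + 193 = 223 + 2√(5790), so γ^2 - 223 = 2√(5790); squaring, (γ^2 - 223)^2 = 4·5790, i.e. γ^4 - 446γ^2 + 49729 - 23160 = 0, i.e. γ^4 - 446γ^2 + 26569 = 0. So γ is a root of x^4 - 446x^2 + 26569. This polynomial is irreducible over Q: it has no rational root (each ±√30 ± √193 is irrational), and any factorization into two quadratics over Q would force √(5790) ∈ Q (pairing opposite roots) or √30, √193 ∈ Q (other pairings), all impossible. Hence [Q(γ):Q] = 4 = [Q(√30, √193):Q], so Q(γ) = Q(√30, √193).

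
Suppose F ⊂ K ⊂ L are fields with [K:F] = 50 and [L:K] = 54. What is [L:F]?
[L:F] = 2700

The tower law says that for any tower of field extensions F ⊂ K ⊂ L with finite degrees, [L:F] = [L:K] · [K:F]. Here this gives [L:F] = 54 · 50 = 2700.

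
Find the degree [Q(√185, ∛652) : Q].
[Q(√185, ∛652) : Q] = 6

Let L = Q(√185, ∛652). Since Q(√185) ⊂ L and [Q(√185):Q] = 2, the tower law gives 2 | [L:Q]. Likewise Q(∛652) ⊂ L with [Q(∛652):Q] = 3 (because 652 is not a perfect cube), so 3 | [L:Q]. As gcd(2,3) = 1, [L:Q] is divisible by 6. Conversely L is generated over Q by √185 and ∛652, so [L:Q] ≤ 2·3 = 6. Therefore [Q(√185, ∛652) : Q] = 6.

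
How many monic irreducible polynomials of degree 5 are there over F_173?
There are 30992778384 monic irreducible polynomials of degree 5 over F_173

Each element of F_{173^5} that lies in no proper subfield is a root of exactly one monic irreducible of degree 5 over F_173, and each such polynomial has 5 distinct roots in F_{173^5}. By Möbius inversion the count is N_173(5) = (1/5) Σ_{d|5} μ(5/d) · 173^d = (1/5)(μ(5)·173^1 + μ(1)·173^5) = 154963891920/5 = 30992778384.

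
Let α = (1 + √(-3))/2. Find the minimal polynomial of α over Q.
m_α(x) = x^2 - x + 1

From 2α - 1 = √(-3), squaring gives (2α - 1)^2 = -3, i.e. 4α^2 - 4α + 1 = -3, so α^2 - α + (1 + 3)/4 = 0. Since -3 ≡ 1 (mod 4), (1 + 3)/4 = 1 ∈ Z. The polynomial x^2 - x + 1 has discriminant 1 - 4·(1) = -3, which is not a perfect square in Q (d = -3 is squarefree and ≠ 1), so x^2 - x + 1 is irreducible over Q. It is the minimal polynomial of α.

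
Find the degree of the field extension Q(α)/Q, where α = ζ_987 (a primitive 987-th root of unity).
[Q(α):Q] = 552

The minimal polynomial of ζ_987 over Q is the 987-th cyclotomic polynomial Φ_987(x), which is irreducible over Q and has degree φ(987) = 552. Hence [Q(α):Q] = φ(987) = 552.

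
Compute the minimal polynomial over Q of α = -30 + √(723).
m_α(x) = x^2 + 60x + 177

From α + 30 = √(723), squaring gives (α + 30)^2 = 723, i.e. α^2 + 60α + 900 = 723, so α^2 + 60α + 177 = 0. The discriminant of x^2 + 60x + 177 is (60)^2 - 4·(177) = 3600 - 708 = 2892, and 4·(723) is not a perfect square in Q since 723 is squarefree and ≠ 1. Hence x^2 + 60x + 177 is irreducible over Q and is the minimal polynomial of α.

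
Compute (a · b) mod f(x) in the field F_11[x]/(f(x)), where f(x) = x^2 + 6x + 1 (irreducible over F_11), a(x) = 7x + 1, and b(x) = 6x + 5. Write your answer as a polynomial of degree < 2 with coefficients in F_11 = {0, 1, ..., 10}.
a · b ≡ 9x + 7 (mod f(x))

Multiply in F_11[x]: a(x)·b(x) = (7x + 1)·(6x + 5) = 9x^2 + 8x + 5. This has degree ≥ 2, so divide by f(x) over F_11: 9x^2 + 8x + 5 = (9)·(x^2 + 6x + 1) + (9x + 7). Hence a·b ≡ 9x + 7 (mod f). (F_11[x]/(f) is a field with 11^2 = 121 elements since f is irreducible of degree 2.)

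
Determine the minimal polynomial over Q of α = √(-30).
m_α(x) = x^2 + 30

α satisfies α^2 + 30 = 0, so x^2 + 30 annihilates α. Since d = -30 is squarefree and ≠ 1, it is not a perfect square in Q, so x^2 + 30 has no rational root and is therefore irreducible over Q (a degree-2 polynomial over a field is irreducible iff it has no root). Hence m_α(x) = x^2 + 30.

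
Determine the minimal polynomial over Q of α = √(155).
m_α(x) = x^2 - 155

α satisfies α^2 - 155 = 0, so x^2 - 155 annihilates α. Since d = 155 is squarefree and ≠ 1, it is not a perfect square in Q, so x^2 - 155 has no rational root and is therefore irreducible over Q (a degree-2 polynomial over a field is irreducible iff it has no root). Hence m_α(x) = x^2 - 155.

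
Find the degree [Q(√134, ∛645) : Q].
[Q(√134, ∛645) : Q] = 6

Let L = Q(√134, ∛645). Since Q(√134) ⊂ L and [Q(√134):Q] = 2, the tower law gives 2 | [L:Q]. Likewise Q(∛645) ⊂ L with [Q(∛645):Q] = 3 (because 645 is not a perfect cube), so 3 | [L:Q]. As gcd(2,3) = 1, [L:Q] is divisible by 6. Conversely L is generated over Q by √134 and ∛645, so [L:Q] ≤ 2·3 = 6. Therefore [Q(√134, ∛645) : Q] = 6.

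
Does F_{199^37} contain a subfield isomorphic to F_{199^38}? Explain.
No: F_{199^38} is not a subfield of F_{199^37}

F_{p^m} embeds in F_{p^n} iff m | n. Here 38 ∤ 37 (since 37 = 0·38 + 37 with remainder 37 ≠ 0), so F_{199^38} is not a subfield of F_{199^37}. Equivalently: if it were, the tower law would give 38 = [F_{199^38}:F_199] dividing [F_{199^37}:F_199] = 37, contradiction.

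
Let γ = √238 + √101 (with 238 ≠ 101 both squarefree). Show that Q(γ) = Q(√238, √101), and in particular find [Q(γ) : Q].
[Q(γ) : Q] = 4 (equivalently, Q(γ) = Q(√238, √101))

Obviously Q(γ) ⊆ Q(√238, √101), and [Q(√238, √101):Q] = 4 (since 238, 101 are distinct squarefree integers > 1 with 24038 not a perfect square). To show equality we compute the minimal polynomial of γ. From γ = √238 + √101: γ^2 = 238 + 2√(24038) + 101 = 339 + 2√(24038), so γ^2 - 339 = 2√(24038); squaring, (γ^2 - 339)^2 = 4·24038, i.e. γ^4 - 678γ^2 + 114921 - 96152 = 0, i.e. γ^4 - 678γ^2 + 18769 = 0. So γ is a root of x^4 - 678x^2 + 18769. This polynomial is irreducible over Q: it has no rational root (each ±√238 ± √101 is irrational), and any factorization into two quadratics over Q would force √(24038) ∈ Q (pairing opposite roots) or √238, √101 ∈ Q (other pairings), all impossible. Hence [Q(γ):Q] = 4 = [Q(√238, √101):Q], so Q(γ) = Q(√238, √101).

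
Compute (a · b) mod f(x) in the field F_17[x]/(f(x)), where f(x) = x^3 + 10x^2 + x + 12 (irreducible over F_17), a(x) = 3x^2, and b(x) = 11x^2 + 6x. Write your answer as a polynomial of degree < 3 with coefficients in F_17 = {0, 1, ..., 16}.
a · b ≡ 10x^2 + x + 4 (mod f(x))

Multiply in F_17[x]: a(x)·b(x) = (3x^2)·(11x^2 + 6x) = 16x^4 + x^3. This has degree ≥ 3, so divide by f(x) over F_17: 16x^4 + x^3 = (16x + 11)·(x^3 + 10x^2 + x + 12) + (10x^2 + x + 4). Hence a·b ≡ 10x^2 + x + 4 (mod f). (F_17[x]/(f) is a field with 17^3 = 4913 elements since f is irreducible of degree 3.)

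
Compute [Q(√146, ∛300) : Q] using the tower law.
[Q(√146, ∛300) : Q] = 6

Let L = Q(√146, ∛300). Since Q(√146) ⊂ L and [Q(√146):Q] = 2, the tower law gives 2 | [L:Q]. Likewise Q(∛300) ⊂ L with [Q(∛300):Q] = 3 (because 300 is not a perfect cube), so 3 | [L:Q]. As gcd(2,3) = 1, [L:Q] is divisible by 6. Conversely L is generated over Q by √146 and ∛300, so [L:Q] ≤ 2·3 = 6. Therefore [Q(√146, ∛300) : Q] = 6.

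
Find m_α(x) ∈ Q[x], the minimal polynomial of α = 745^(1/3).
m_α(x) = x^3 - 745

α satisfies α^3 = 745, so x^3 - 745 annihilates α. By the rational root test, a rational root p/q (in lowest terms) of x^3 - 745 would satisfy p^3 = 745 q^3, forcing q = 1 and p^3 = 745; but 745 is not a perfect cube, contradiction. A monic cubic over Q with no rational root is irreducible (any nontrivial factorization would include a linear factor). Hence x^3 - 745 is the minimal polynomial of α, and in particular [Q(α):Q] = 3.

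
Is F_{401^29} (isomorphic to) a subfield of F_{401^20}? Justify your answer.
No: F_{401^29} is not a subfield of F_{401^20}

F_{p^m} embeds in F_{p^n} iff m | n. Here 29 ∤ 20 (since 20 = 0·29 + 20 with remainder 20 ≠ 0), so F_{401^29} is not a subfield of F_{401^20}. Equivalently: if it were, the tower law would give 29 = [F_{401^29}:F_401] dividing [F_{401^20}:F_401] = 20, contradiction.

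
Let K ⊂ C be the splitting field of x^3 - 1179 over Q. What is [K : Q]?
[K : Q] = 6

The roots of x^3 - 1179 are ∛1179, ω∛1179, ω^2∛1179 where ω = e^(2πi/3) is a primitive cube root of unity, so K = Q(∛1179, ω). Now [Q(∛1179):Q] = 3 (since 1179 is not a perfect cube, x^3 - 1179 is irreducible) and [Q(ω):Q] = 2. Both 2 and 3 divide [K:Q], and [K:Q] ≤ 3·2 = 6, so [K:Q] = 6. (Equivalently: Q(∛1179) ⊂ R but ω ∉ R, so [K : Q(∛1179)] = 2.)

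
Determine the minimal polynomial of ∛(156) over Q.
m_α(x) = x^3 - 156

α satisfies α^3 = 156, so x^3 - 156 annihilates α. By the rational root test, a rational root p/q (in lowest terms) of x^3 - 156 would satisfy p^3 = 156 q^3, forcing q = 1 and p^3 = 156; but 156 is not a perfect cube, contradiction. A monic cubic over Q with no rational root is irreducible (any nontrivial factorization would include a linear factor). Hence x^3 - 156 is the minimal polynomial of α, and in particular [Q(α):Q] = 3.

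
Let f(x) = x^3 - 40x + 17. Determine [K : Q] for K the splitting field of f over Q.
[K : Q] = 6

By the rational root test, any rational root of the monic integer polynomial f(x) = x^3 - 40x + 17 must be an integer dividing the constant term 17, i.e. one of ±{1, 17}. Evaluating: f(1) = -22, f(-1) = 56, f(17) = 4250, f(-17) = -4216; none is 0, so f has no rational root and is therefore irreducible over Q (a cubic with no linear factor over a field is irreducible). For an irreducible cubic, the Galois group is A_3 or S_3 according as the discriminant disc(f) = -4a^3 - 27b^2 = -4·(-40)^3 - 27·(17)^2 = 248197 is or is not a square in Q. Here disc(f) = 248197 is not a perfect square in Q, so the Galois group of f over Q is not contained in A_3 and must be all of S_3. The splitting field has degree |S_3| = 6 over Q, so [K : Q] = 6.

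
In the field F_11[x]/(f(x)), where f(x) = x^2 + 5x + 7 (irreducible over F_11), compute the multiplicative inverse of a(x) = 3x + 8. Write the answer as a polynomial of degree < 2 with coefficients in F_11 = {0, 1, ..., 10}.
a(x)^(-1) ≡ 9x + 10 (mod f(x))

Since f is irreducible over F_11, F_11[x]/(f) is a field and a(x) ≠ 0 has an inverse. Apply the extended Euclidean algorithm to f(x) and a(x) in F_11[x]: f(x) = (4x + 2)·a(x) + (2). The last nonzero remainder is the constant 2 = gcd(f, a) in F_11. Back-substituting through the division chain expresses 2 = s(x)·a(x) + t(x)·f(x) with s(x) ≡ 7x + 9 (mod f), so (7x + 9)·a(x) ≡ 2 (mod f). Multiplying by 2^(-1) ≡ 6 in F_11 gives a(x)^(-1) ≡ 6·(7x + 9) ≡ 9x + 10 (mod f). Check: (3x + 8)·(9x + 10) = 5x^2 + 3x + 3 ≡ 1 (mod x^2 + 5x + 7).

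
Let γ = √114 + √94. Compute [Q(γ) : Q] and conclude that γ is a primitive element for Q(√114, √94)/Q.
[Q(γ) : Q] = 4 (equivalently, Q(γ) = Q(√114, √94))

Obviously Q(γ) ⊆ Q(√114, √94), and [Q(√114, √94):Q] = 4 (since 114, 94 are distinct squarefree integers > 1 with 10716 not a perfect square). To show equality we compute the minimal polynomial of γ. From γ = √114 + √94: γ^2 = 114 + 2√(10716) + 94 = 208 + 2√(10716), so γ^2 - 208 = 2√(10716); squaring, (γ^2 - 208)^2 = 4·10716, i.e. γ^4 - 416γ^2 + 43264 - 42864 = 0, i.e. γ^4 - 416γ^2 + 400 = 0. So γ is a root of x^4 - 416x^2 + 400. This polynomial is irreducible over Q: it has no rational root (each ±√114 ± √94 is irrational), and any factorization into two quadratics over Q would force √(10716) ∈ Q (pairing opposite roots) or √114, √94 ∈ Q (other pairings), all impossible. Hence [Q(γ):Q] = 4 = [Q(√114, √94):Q], so Q(γ) = Q(√114, √94).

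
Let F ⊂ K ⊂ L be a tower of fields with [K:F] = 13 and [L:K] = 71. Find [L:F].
[L:F] = 923

The tower law says that for any tower of field extensions F ⊂ K ⊂ L with finite degrees, [L:F] = [L:K] · [K:F]. Here this gives [L:F] = 71 · 13 = 923.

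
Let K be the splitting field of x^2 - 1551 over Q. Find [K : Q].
[K : Q] = 2

f(x) = x^2 - 1551 factors as (x - √1551)(x + √1551). The splitting field is K = Q(√1551). Since 1551 is squarefree and > 1, it is not a perfect square, so x^2 - 1551 is irreducible over Q and [Q(√1551) : Q] = 2. Hence [K : Q] = 2.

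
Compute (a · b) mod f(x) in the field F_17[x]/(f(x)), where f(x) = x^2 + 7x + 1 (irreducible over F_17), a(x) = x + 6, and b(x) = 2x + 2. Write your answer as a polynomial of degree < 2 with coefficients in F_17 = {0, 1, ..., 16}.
a · b ≡ 10 (mod f(x))

Multiply in F_17[x]: a(x)·b(x) = (x + 6)·(2x + 2) = 2x^2 + 14x + 12. This has degree ≥ 2, so divide by f(x) over F_17: 2x^2 + 14x + 12 = (2)·(x^2 + 7x + 1) + (10). Hence a·b ≡ 10 (mod f). (F_17[x]/(f) is a field with 17^2 = 289 elements since f is irreducible of degree 2.)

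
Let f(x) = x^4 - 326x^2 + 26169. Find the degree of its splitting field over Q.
[K : Q] = 4

Solving the quadratic in x^2: x^2 = (326 ± √(326^2 - 4·26169))/2 = (326 ± √1600)/2 = (326 ± 40)/2, giving x^2 = 143 or x^2 = 183. So f(x) = (x^2 - 143)(x^2 - 183) and the roots of f are ±√143, ±√183. Hence the splitting field is K = Q(√143, √183). Since 143 and 183 are distinct squarefree integers > 1, their product 26169 is not a perfect square, so √183 ∉ Q(√143). By the tower law [K:Q] = [Q(√143,√183):Q(√143)] · [Q(√143):Q] = 2 · 2 = 4.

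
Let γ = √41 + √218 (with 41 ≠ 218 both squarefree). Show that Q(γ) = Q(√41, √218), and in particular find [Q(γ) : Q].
[Q(γ) : Q] = 4 (equivalently, Q(γ) = Q(√41, √218))

Obviously Q(γ) ⊆ Q(√41, √218), and [Q(√41, √218):Q] = 4 (since 41, 218 are distinct squarefree integers > 1 with 8938 not a perfect square). To show equality we compute the minimal polynomial of γ. From γ = √41 + √218: γ^2 = 41 + 2√(8938) + 218 = 259 + 2√(8938), so γ^2 - 259 = 2√(8938); squaring, (γ^2 - 259)^2 = 4·8938, i.e. γ^4 - 518γ^2 + 67081 - 35752 = 0, i.e. γ^4 - 518γ^2 + 31329 = 0. So γ is a root of x^4 - 518x^2 + 31329. This polynomial is irreducible over Q: it has no rational root (each ±√41 ± √218 is irrational), and any factorization into two quadratics over Q would force √(8938) ∈ Q (pairing opposite roots) or √41, √218 ∈ Q (other pairings), all impossible. Hence [Q(γ):Q] = 4 = [Q(√41, √218):Q], so Q(γ) = Q(√41, √218).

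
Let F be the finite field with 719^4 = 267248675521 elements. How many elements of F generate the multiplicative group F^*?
There are φ(267248675520) = 69712601088 primitive elements

F_q^* is cyclic of order q - 1 = 267248675520. A cyclic group of order m has exactly φ(m) generators. Here m = 267248675520 = 2^6 · 3^2 · 5 · 53 · 359 · 4877, so the number of primitive elements is φ(267248675520) = 69712601088.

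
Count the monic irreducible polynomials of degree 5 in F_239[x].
There are 155962252992 monic irreducible polynomials of degree 5 over F_239

Each element of F_{239^5} that lies in no proper subfield is a root of exactly one monic irreducible of degree 5 over F_239, and each such polynomial has 5 distinct roots in F_{239^5}. By Möbius inversion the count is N_239(5) = (1/5) Σ_{d|5} μ(5/d) · 239^d = (1/5)(μ(5)·239^1 + μ(1)·239^5) = 779811264960/5 = 155962252992.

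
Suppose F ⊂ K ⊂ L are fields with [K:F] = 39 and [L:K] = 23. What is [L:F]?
[L:F] = 897

The tower law says that for any tower of field extensions F ⊂ K ⊂ L with finite degrees, [L:F] = [L:K] · [K:F]. Here this gives [L:F] = 23 · 39 = 897.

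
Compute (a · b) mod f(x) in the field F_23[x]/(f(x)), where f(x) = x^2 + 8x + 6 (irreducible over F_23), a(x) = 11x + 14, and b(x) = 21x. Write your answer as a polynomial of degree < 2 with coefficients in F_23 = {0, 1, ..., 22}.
a · b ≡ 10x + 17 (mod f(x))

Multiply in F_23[x]: a(x)·b(x) = (11x + 14)·(21x) = x^2 + 18x. This has degree ≥ 2, so divide by f(x) over F_23: x^2 + 18x = (1)·(x^2 + 8x + 6) + (10x + 17). Hence a·b ≡ 10x + 17 (mod f). (F_23[x]/(f) is a field with 23^2 = 529 elements since f is irreducible of degree 2.)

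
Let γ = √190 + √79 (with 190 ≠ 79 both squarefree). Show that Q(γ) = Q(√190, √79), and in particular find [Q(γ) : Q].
[Q(γ) : Q] = 4 (equivalently, Q(γ) = Q(√190, √79))

Obviously Q(γ) ⊆ Q(√190, √79), and [Q(√190, √79):Q] = 4 (since 190, 79 are distinct squarefree integers > 1 with 15010 not a perfect square). To show equality we compute the minimal polynomial of γ. From γ = √190 + √79: γ^2 = 190 + 2√(15010) + 79 = 269 + 2√(15010), so γ^2 - 269 = 2√(15010); squaring, (γ^2 - 269)^2 = 4·15010, i.e. γ^4 - 538γ^2 + 72361 - 60040 = 0, i.e. γ^4 - 538γ^2 + 12321 = 0. So γ is a root of x^4 - 538x^2 + 12321. This polynomial is irreducible over Q: it has no rational root (each ±√190 ± √79 is irrational), and any factorization into two quadratics over Q would force √(15010) ∈ Q (pairing opposite roots) or √190, √79 ∈ Q (other pairings), all impossible. Hence [Q(γ):Q] = 4 = [Q(√190, √79):Q], so Q(γ) = Q(√190, √79).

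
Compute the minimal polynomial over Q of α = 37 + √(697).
m_α(x) = x^2 - 74x + 672

From α - 37 = √(697), squaring gives (α - 37)^2 = 697, i.e. α^2 - 74α + 1369 = 697, so α^2 - 74α + 672 = 0. The discriminant of x^2 - 74x + 672 is (-74)^2 - 4·(672) = 5476 - 2688 = 2788, and 4·(697) is not a perfect square in Q since 697 is squarefree and ≠ 1. Hence x^2 - 74x + 672 is irreducible over Q and is the minimal polynomial of α.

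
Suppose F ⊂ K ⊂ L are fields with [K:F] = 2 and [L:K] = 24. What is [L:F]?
[L:F] = 48

The tower law says that for any tower of field extensions F ⊂ K ⊂ L with finite degrees, [L:F] = [L:K] · [K:F]. Here this gives [L:F] = 24 · 2 = 48.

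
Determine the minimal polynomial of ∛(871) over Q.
m_α(x) = x^3 - 871

α satisfies α^3 = 871, so x^3 - 871 annihilates α. By the rational root test, a rational root p/q (in lowest terms) of x^3 - 871 would satisfy p^3 = 871 q^3, forcing q = 1 and p^3 = 871; but 871 is not a perfect cube, contradiction. A monic cubic over Q with no rational root is irreducible (any nontrivial factorization would include a linear factor). Hence x^3 - 871 is the minimal polynomial of α, and in particular [Q(α):Q] = 3.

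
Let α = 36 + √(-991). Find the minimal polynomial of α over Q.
m_α(x) = x^2 - 72x + 2287

From α - 36 = √(-991), squaring gives (α - 36)^2 = -991, i.e. α^2 - 72α + 1296 = -991, so α^2 - 72α + 2287 = 0. The discriminant of x^2 - 72x + 2287 is (-72)^2 - 4·(2287) = 5184 - 9148 = -3964, and 4·(-991) is not a perfect square in Q since -991 is squarefree and ≠ 1. Hence x^2 - 72x + 2287 is irreducible over Q and is the minimal polynomial of α.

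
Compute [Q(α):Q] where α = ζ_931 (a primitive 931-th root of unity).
[Q(α):Q] = 756

The minimal polynomial of ζ_931 over Q is the 931-th cyclotomic polynomial Φ_931(x), which is irreducible over Q and has degree φ(931) = 756. Hence [Q(α):Q] = φ(931) = 756.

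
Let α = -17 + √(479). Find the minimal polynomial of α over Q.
m_α(x) = x^2 + 34x - 190

From α + 17 = √(479), squaring gives (α + 17)^2 = 479, i.e. α^2 + 34α + 289 = 479, so α^2 + 34α - 190 = 0. The discriminant of x^2 + 34x - 190 is (34)^2 - 4·(-190) = 1156 + 760 = 1916, and 4·(479) is not a perfect square in Q since 479 is squarefree and ≠ 1. Hence x^2 + 34x - 190 is irreducible over Q and is the minimal polynomial of α.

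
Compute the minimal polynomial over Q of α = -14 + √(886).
m_α(x) = x^2 + 28x - 690

From α + 14 = √(886), squaring gives (α + 14)^2 = 886, i.e. α^2 + 28α + 196 = 886, so α^2 + 28α - 690 = 0. The discriminant of x^2 + 28x - 690 is (28)^2 - 4·(-690) = 784 + 2760 = 3544, and 4·(886) is not a perfect square in Q since 886 is squarefree and ≠ 1. Hence x^2 + 28x - 690 is irreducible over Q and is the minimal polynomial of α.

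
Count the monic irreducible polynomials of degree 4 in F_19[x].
There are 32490 monic irreducible polynomials of degree 4 over F_19

Each element of F_{19^4} that lies in no proper subfield is a root of exactly one monic irreducible of degree 4 over F_19, and each such polynomial has 4 distinct roots in F_{19^4}. By Möbius inversion the count is N_19(4) = (1/4) Σ_{d|4} μ(4/d) · 19^d = (1/4)(μ(4)·19^1 + μ(2)·19^2 + μ(1)·19^4) = 129960/4 = 32490.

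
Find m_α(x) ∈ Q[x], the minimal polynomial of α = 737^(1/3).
m_α(x) = x^3 - 737

α satisfies α^3 = 737, so x^3 - 737 annihilates α. By the rational root test, a rational root p/q (in lowest terms) of x^3 - 737 would satisfy p^3 = 737 q^3, forcing q = 1 and p^3 = 737; but 737 is not a perfect cube, contradiction. A monic cubic over Q with no rational root is irreducible (any nontrivial factorization would include a linear factor). Hence x^3 - 737 is the minimal polynomial of α, and in particular [Q(α):Q] = 3.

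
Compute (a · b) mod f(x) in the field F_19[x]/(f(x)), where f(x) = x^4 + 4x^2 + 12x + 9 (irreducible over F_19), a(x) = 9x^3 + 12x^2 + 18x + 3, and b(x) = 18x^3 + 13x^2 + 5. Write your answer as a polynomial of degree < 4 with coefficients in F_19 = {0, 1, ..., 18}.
a · b ≡ 2x^3 + 10x^2 + 2x + 7 (mod f(x))

Multiply in F_19[x]: a(x)·b(x) = (9x^3 + 12x^2 + 18x + 3)·(18x^3 + 13x^2 + 5) = 10x^6 + 10x^5 + 5x^4 + 10x^3 + 4x^2 + 14x + 15. This has degree ≥ 4, so divide by f(x) over F_19: 10x^6 + 10x^5 + 5x^4 + 10x^3 + 4x^2 + 14x + 15 = (10x^2 + 10x + 3)·(x^4 + 4x^2 + 12x + 9) + (2x^3 + 10x^2 + 2x + 7). Hence a·b ≡ 2x^3 + 10x^2 + 2x + 7 (mod f). (F_19[x]/(f) is a field with 19^4 = 130321 elements since f is irreducible of degree 4.)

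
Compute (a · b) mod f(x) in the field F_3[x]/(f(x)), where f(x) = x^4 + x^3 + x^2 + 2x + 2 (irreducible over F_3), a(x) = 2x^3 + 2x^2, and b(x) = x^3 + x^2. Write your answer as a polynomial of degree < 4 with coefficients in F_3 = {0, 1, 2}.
a · b ≡ 2x^3 + 1 (mod f(x))

Multiply in F_3[x]: a(x)·b(x) = (2x^3 + 2x^2)·(x^3 + x^2) = 2x^6 + x^5 + 2x^4. This has degree ≥ 4, so divide by f(x) over F_3: 2x^6 + x^5 + 2x^4 = (2x^2 + 2x + 1)·(x^4 + x^3 + x^2 + 2x + 2) + (2x^3 + 1). Hence a·b ≡ 2x^3 + 1 (mod f). (F_3[x]/(f) is a field with 3^4 = 81 elements since f is irreducible of degree 4.)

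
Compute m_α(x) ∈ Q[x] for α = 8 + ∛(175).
m_α(x) = x^3 - 24x^2 + 192x - 687

Set β = α - 8 = ∛(175), so β^3 = 175. Then (α - 8)^3 - 175 = 0, i.e. α is a root of g(x) = (x - 8)^3 - 175 = x^3 - 24x^2 + 192x - 687. Since g(x) = h(x - 8) where h(x) = x^3 - 175, and h is irreducible over Q (because 175 is not a perfect cube, so h has no rational root, and a monic cubic with no rational root is irreducible), g is also irreducible (irreducibility is preserved under the substitution x → x - 8). Hence m_α(x) = x^3 - 24x^2 + 192x - 687.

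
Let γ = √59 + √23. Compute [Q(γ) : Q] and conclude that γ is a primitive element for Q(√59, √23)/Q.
[Q(γ) : Q] = 4 (equivalently, Q(γ) = Q(√59, √23))

Obviously Q(γ) ⊆ Q(√59, √23), and [Q(√59, √23):Q] = 4 (since 59, 23 are distinct squarefree integers > 1 with 1357 not a perfect square). To show equality we compute the minimal polynomial of γ. From γ = √59 + √23: γ^2 = 59 + 2√(1357) + 23 = 82 + 2√(1357), so γ^2 - 82 = 2√(1357); squaring, (γ^2 - 82)^2 = 4·1357, i.e. γ^4 - 164γ^2 + 6724 - 5428 = 0, i.e. γ^4 - 164γ^2 + 1296 = 0. So γ is a root of x^4 - 164x^2 + 1296. This polynomial is irreducible over Q: it has no rational root (each ±√59 ± √23 is irrational), and any factorization into two quadratics over Q would force √(1357) ∈ Q (pairing opposite roots) or √59, √23 ∈ Q (other pairings), all impossible. Hence [Q(γ):Q] = 4 = [Q(√59, √23):Q], so Q(γ) = Q(√59, √23).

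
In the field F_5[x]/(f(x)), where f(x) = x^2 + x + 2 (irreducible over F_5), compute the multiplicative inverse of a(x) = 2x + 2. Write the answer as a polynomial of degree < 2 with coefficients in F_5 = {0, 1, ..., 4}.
a(x)^(-1) ≡ x (mod f(x))

Since f is irreducible over F_5, F_5[x]/(f) is a field and a(x) ≠ 0 has an inverse. Apply the extended Euclidean algorithm to f(x) and a(x) in F_5[x]: f(x) = (3x)·a(x) + (2). The last nonzero remainder is the constant 2 = gcd(f, a) in F_5. Back-substituting through the division chain expresses 2 = s(x)·a(x) + t(x)·f(x) with s(x) ≡ 2x (mod f), so (2x)·a(x) ≡ 2 (mod f). Multiplying by 2^(-1) ≡ 3 in F_5 gives a(x)^(-1) ≡ 3·(2x) ≡ x (mod f). Check: (2x + 2)·(x) = 2x^2 + 2x ≡ 1 (mod x^2 + x + 2).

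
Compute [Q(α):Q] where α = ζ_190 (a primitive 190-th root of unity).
[Q(α):Q] = 72

The minimal polynomial of ζ_190 over Q is the 190-th cyclotomic polynomial Φ_190(x), which is irreducible over Q and has degree φ(190) = 72. Hence [Q(α):Q] = φ(190) = 72.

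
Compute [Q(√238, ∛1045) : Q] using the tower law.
[Q(√238, ∛1045) : Q] = 6

Let L = Q(√238, ∛1045). Since Q(√238) ⊂ L and [Q(√238):Q] = 2, the tower law gives 2 | [L:Q]. Likewise Q(∛1045) ⊂ L with [Q(∛1045):Q] = 3 (because 1045 is not a perfect cube), so 3 | [L:Q]. As gcd(2,3) = 1, [L:Q] is divisible by 6. Conversely L is generated over Q by √238 and ∛1045, so [L:Q] ≤ 2·3 = 6. Therefore [Q(√238, ∛1045) : Q] = 6.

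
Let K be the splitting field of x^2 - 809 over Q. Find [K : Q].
[K : Q] = 2

f(x) = x^2 - 809 factors as (x - √809)(x + √809). The splitting field is K = Q(√809). Since 809 is squarefree and > 1, it is not a perfect square, so x^2 - 809 is irreducible over Q and [Q(√809) : Q] = 2. Hence [K : Q] = 2.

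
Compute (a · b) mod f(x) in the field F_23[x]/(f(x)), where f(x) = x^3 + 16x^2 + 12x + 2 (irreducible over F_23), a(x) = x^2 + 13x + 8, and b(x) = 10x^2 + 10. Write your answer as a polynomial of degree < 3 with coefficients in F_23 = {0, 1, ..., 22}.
a · b ≡ 13x^2 + 10x + 2 (mod f(x))

Multiply in F_23[x]: a(x)·b(x) = (x^2 + 13x + 8)·(10x^2 + 10) = 10x^4 + 15x^3 + 21x^2 + 15x + 11. This has degree ≥ 3, so divide by f(x) over F_23: 10x^4 + 15x^3 + 21x^2 + 15x + 11 = (10x + 16)·(x^3 + 16x^2 + 12x + 2) + (13x^2 + 10x + 2). Hence a·b ≡ 13x^2 + 10x + 2 (mod f). (F_23[x]/(f) is a field with 23^3 = 12167 elements since f is irreducible of degree 3.)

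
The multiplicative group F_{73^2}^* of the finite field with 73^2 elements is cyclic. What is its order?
|F_{73^2}^*| = 5328

F_{73^2} has 73^2 = 5329 elements; its multiplicative group consists of all nonzero elements, so |F_{73^2}^*| = 5329 - 1 = 5328. (It is cyclic since any finite subgroup of the multiplicative group of a field is cyclic.)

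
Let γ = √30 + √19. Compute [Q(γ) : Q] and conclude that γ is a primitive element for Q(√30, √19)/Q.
[Q(γ) : Q] = 4 (equivalently, Q(γ) = Q(√30, √19))

Obviously Q(γ) ⊆ Q(√30, √19), and [Q(√30, √19):Q] = 4 (since 30, 19 are distinct squarefree integers > 1 with 570 not a perfect square). To show equality we compute the minimal polynomial of γ. From γ = √30 + √19: γ^2 = 30 + 2√(570) + 19 = 49 + 2√(570), so γ^2 - 49 = 2√(570); squaring, (γ^2 - 49)^2 = 4·570, i.e. γ^4 - 98γ^2 + 2401 - 2280 = 0, i.e. γ^4 - 98γ^2 + 121 = 0. So γ is a root of x^4 - 98x^2 + 121. This polynomial is irreducible over Q: it has no rational root (each ±√30 ± √19 is irrational), and any factorization into two quadratics over Q would force √(570) ∈ Q (pairing opposite roots) or √30, √19 ∈ Q (other pairings), all impossible. Hence [Q(γ):Q] = 4 = [Q(√30, √19):Q], so Q(γ) = Q(√30, √19).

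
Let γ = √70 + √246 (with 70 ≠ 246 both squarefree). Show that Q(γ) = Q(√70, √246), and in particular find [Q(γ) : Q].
[Q(γ) : Q] = 4 (equivalently, Q(γ) = Q(√70, √246))

Obviously Q(γ) ⊆ Q(√70, √246), and [Q(√70, √246):Q] = 4 (since 70, 246 are distinct squarefree integers > 1 with 17220 not a perfect square). To show equality we compute the minimal polynomial of γ. From γ = √70 + √246: γ^2 = 70 + 2√(17220) + 246 = 316 + 2√(17220), so γ^2 - 316 = 2√(17220); squaring, (γ^2 - 316)^2 = 4·17220, i.e. γ^4 - 632γ^2 + 99856 - 68880 = 0, i.e. γ^4 - 632γ^2 + 30976 = 0. So γ is a root of x^4 - 632x^2 + 30976. This polynomial is irreducible over Q: it has no rational root (each ±√70 ± √246 is irrational), and any factorization into two quadratics over Q would force √(17220) ∈ Q (pairing opposite roots) or √70, √246 ∈ Q (other pairings), all impossible. Hence [Q(γ):Q] = 4 = [Q(√70, √246):Q], so Q(γ) = Q(√70, √246).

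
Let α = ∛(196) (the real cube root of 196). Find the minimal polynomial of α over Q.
m_α(x) = x^3 - 196

α satisfies α^3 = 196, so x^3 - 196 annihilates α. By the rational root test, a rational root p/q (in lowest terms) of x^3 - 196 would satisfy p^3 = 196 q^3, forcing q = 1 and p^3 = 196; but 196 is not a perfect cube, contradiction. A monic cubic over Q with no rational root is irreducible (any nontrivial factorization would include a linear factor). Hence x^3 - 196 is the minimal polynomial of α, and in particular [Q(α):Q] = 3.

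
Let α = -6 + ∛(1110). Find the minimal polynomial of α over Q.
m_α(x) = x^3 + 18x^2 + 108x - 894

Set β = α + 6 = ∛(1110), so β^3 = 1110. Then (α + 6)^3 - 1110 = 0, i.e. α is a root of g(x) = (x + 6)^3 - 1110 = x^3 + 18x^2 + 108x - 894. Since g(x) = h(x + 6) where h(x) = x^3 - 1110, and h is irreducible over Q (because 1110 is not a perfect cube, so h has no rational root, and a monic cubic with no rational root is irreducible), g is also irreducible (irreducibility is preserved under the substitution x → x + 6). Hence m_α(x) = x^3 + 18x^2 + 108x - 894.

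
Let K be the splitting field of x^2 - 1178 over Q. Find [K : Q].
[K : Q] = 2

f(x) = x^2 - 1178 factors as (x - √1178)(x + √1178). The splitting field is K = Q(√1178). Since 1178 is squarefree and > 1, it is not a perfect square, so x^2 - 1178 is irreducible over Q and [Q(√1178) : Q] = 2. Hence [K : Q] = 2.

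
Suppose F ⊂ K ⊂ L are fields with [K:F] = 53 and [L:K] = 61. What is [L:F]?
[L:F] = 3233

The tower law says that for any tower of field extensions F ⊂ K ⊂ L with finite degrees, [L:F] = [L:K] · [K:F]. Here this gives [L:F] = 61 · 53 = 3233.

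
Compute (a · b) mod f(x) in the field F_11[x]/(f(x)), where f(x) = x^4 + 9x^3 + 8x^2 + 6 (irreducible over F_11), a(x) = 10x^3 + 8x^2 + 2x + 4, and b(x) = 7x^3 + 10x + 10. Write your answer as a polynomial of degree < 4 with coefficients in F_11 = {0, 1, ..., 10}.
a · b ≡ 6x^3 + 2x^2 + 6x + 1 (mod f(x))

Multiply in F_11[x]: a(x)·b(x) = (10x^3 + 8x^2 + 2x + 4)·(7x^3 + 10x + 10) = 4x^6 + x^5 + 4x^4 + 10x^3 + x^2 + 5x + 7. This has degree ≥ 4, so divide by f(x) over F_11: 4x^6 + x^5 + 4x^4 + 10x^3 + x^2 + 5x + 7 = (4x^2 + 9x + 1)·(x^4 + 9x^3 + 8x^2 + 6) + (6x^3 + 2x^2 + 6x + 1). Hence a·b ≡ 6x^3 + 2x^2 + 6x + 1 (mod f). (F_11[x]/(f) is a field with 11^4 = 14641 elements since f is irreducible of degree 4.)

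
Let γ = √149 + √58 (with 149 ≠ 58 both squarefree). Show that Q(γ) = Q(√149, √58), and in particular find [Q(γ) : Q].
[Q(γ) : Q] = 4 (equivalently, Q(γ) = Q(√149, √58))

Obviously Q(γ) ⊆ Q(√149, √58), and [Q(√149, √58):Q] = 4 (since 149, 58 are distinct squarefree integers > 1 with 8642 not a perfect square). To show equality we compute the minimal polynomial of γ. From γ = √149 + √58: γ^2 = 149 + 2√(8642) + 58 = 207 + 2√(8642), so γ^2 - 207 = 2√(8642); squaring, (γ^2 - 207)^2 = 4·8642, i.e. γ^4 - 414γ^2 + 42849 - 34568 = 0, i.e. γ^4 - 414γ^2 + 8281 = 0. So γ is a root of x^4 - 414x^2 + 8281. This polynomial is irreducible over Q: it has no rational root (each ±√149 ± √58 is irrational), and any factorization into two quadratics over Q would force √(8642) ∈ Q (pairing opposite roots) or √149, √58 ∈ Q (other pairings), all impossible. Hence [Q(γ):Q] = 4 = [Q(√149, √58):Q], so Q(γ) = Q(√149, √58).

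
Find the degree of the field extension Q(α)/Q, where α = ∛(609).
[Q(α):Q] = 3

The minimal polynomial of α is x^3 - 609, irreducible over Q since 609 is not a perfect cube (so x^3 - 609 has no rational root). Hence [Q(α):Q] = deg(m_α) = 3.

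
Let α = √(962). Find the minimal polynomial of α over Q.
m_α(x) = x^2 - 962

α satisfies α^2 - 962 = 0, so x^2 - 962 annihilates α. Since d = 962 is squarefree and ≠ 1, it is not a perfect square in Q, so x^2 - 962 has no rational root and is therefore irreducible over Q (a degree-2 polynomial over a field is irreducible iff it has no root). Hence m_α(x) = x^2 - 962.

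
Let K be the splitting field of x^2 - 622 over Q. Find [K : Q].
[K : Q] = 2

f(x) = x^2 - 622 factors as (x - √622)(x + √622). The splitting field is K = Q(√622). Since 622 is squarefree and > 1, it is not a perfect square, so x^2 - 622 is irreducible over Q and [Q(√622) : Q] = 2. Hence [K : Q] = 2.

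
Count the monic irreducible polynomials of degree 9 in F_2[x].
There are 56 monic irreducible polynomials of degree 9 over F_2

Each element of F_{2^9} that lies in no proper subfield is a root of exactly one monic irreducible of degree 9 over F_2, and each such polynomial has 9 distinct roots in F_{2^9}. By Möbius inversion the count is N_2(9) = (1/9) Σ_{d|9} μ(9/d) · 2^d = (1/9)(μ(9)·2^1 + μ(3)·2^3 + μ(1)·2^9) = 504/9 = 56.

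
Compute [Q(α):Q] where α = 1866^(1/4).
[Q(α):Q] = 4

α is a root of x^4 - 1866. By Eisenstein's criterion at the prime p = 2 (which divides the constant term 1866 but p^2 = 4 does not, since 1866 is squarefree), x^4 - 1866 is irreducible over Q. Hence [Q(α):Q] = 4.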